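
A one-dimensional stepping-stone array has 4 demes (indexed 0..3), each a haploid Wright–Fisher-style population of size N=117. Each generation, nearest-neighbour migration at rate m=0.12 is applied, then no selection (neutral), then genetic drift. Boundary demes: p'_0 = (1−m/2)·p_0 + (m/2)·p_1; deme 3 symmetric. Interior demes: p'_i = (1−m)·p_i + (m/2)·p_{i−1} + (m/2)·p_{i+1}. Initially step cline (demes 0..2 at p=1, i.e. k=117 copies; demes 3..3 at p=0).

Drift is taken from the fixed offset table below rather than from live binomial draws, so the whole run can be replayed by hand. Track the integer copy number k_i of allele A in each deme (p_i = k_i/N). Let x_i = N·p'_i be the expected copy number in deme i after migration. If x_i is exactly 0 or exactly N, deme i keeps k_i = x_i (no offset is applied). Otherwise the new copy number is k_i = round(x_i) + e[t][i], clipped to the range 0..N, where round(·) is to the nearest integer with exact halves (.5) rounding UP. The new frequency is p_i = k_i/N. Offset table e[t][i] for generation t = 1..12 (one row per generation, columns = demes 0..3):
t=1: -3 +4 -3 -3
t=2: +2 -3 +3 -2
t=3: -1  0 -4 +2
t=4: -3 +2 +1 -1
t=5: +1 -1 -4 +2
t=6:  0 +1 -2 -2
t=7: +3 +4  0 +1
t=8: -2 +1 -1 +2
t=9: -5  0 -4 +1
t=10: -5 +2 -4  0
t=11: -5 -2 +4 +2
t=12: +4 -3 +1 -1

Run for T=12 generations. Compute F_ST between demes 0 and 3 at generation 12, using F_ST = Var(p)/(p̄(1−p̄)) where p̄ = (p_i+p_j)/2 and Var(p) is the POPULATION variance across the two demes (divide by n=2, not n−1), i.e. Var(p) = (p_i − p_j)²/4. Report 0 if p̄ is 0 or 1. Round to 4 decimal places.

0.2592

t=0: k=[117 117 117 0]
t=1: x=[117.0000 117.0000 109.9800 7.0200] k=[117 117 107 4]
t=2: x=[117.0000 116.4000 101.4200 10.1800] k=[117 113 104 8]
t=3: x=[116.7600 112.7000 98.7800 13.7600] k=[116 113 95 16]
t=4: x=[115.8200 112.1000 91.3400 20.7400] k=[113 114 92 20]
t=5: x=[113.0600 112.6200 89.0000 24.3200] k=[114 112 85 26]
t=6: x=[113.8800 110.5000 83.0800 29.5400] k=[114 112 81 28]
t=7: x=[113.8800 110.2600 79.6800 31.1800] k=[117 114 80 32]
t=8: x=[116.8200 112.1400 79.1600 34.8800] k=[115 113 78 37]
t=9: x=[114.8800 111.0200 77.6400 39.4600] k=[110 111 74 40]
t=10: x=[110.0600 108.7200 74.1800 42.0400] k=[105 111 70 42]
t=11: x=[105.3600 108.1800 70.7800 43.6800] k=[100 106 75 46]
t=12: x=[100.3600 103.7800 75.1200 47.7400] k=[104 101 76 47]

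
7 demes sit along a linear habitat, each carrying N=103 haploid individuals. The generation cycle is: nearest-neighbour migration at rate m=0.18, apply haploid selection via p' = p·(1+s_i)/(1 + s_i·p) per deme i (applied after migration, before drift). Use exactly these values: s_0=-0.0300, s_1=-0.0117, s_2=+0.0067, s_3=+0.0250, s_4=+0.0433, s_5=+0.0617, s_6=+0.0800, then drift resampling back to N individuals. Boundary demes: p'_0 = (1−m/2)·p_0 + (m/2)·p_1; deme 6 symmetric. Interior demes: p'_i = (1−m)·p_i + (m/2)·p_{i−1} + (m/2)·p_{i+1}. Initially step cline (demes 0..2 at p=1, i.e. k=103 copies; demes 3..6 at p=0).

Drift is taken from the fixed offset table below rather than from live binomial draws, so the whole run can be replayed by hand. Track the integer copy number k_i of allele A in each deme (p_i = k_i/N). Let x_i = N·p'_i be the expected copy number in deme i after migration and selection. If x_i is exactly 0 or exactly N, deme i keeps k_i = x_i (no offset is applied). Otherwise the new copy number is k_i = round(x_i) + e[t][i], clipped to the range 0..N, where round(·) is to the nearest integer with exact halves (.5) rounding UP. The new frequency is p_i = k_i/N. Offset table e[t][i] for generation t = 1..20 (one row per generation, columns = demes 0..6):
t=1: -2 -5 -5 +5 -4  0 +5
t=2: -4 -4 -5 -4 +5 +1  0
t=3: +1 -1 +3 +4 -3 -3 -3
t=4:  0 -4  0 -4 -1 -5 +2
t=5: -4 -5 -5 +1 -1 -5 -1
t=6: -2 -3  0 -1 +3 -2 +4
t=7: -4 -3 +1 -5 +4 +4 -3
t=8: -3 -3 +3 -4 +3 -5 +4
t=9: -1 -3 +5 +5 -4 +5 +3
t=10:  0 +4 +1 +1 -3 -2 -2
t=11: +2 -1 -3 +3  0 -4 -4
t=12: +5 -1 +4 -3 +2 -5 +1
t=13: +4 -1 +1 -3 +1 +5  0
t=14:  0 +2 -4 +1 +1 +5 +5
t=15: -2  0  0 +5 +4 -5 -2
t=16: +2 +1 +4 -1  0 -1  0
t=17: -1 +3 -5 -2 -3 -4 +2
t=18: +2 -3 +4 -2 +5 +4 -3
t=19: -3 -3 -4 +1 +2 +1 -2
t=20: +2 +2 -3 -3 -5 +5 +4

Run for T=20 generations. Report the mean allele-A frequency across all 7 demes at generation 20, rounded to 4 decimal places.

t=0: k=[103 103 103 0 0 0 0]
t=1: x=[103.0000 103.0000 93.7862 9.4804 0.0000 0.0000 0.0000] k=[103 103 89 14 0 0 0]
t=2: x=[103.0000 101.7253 83.6153 19.8832 1.3139 0.0000 0.0000] k=[103 98 79 16 6 0 0]
t=3: x=[102.5361 96.6704 75.1758 21.1825 6.6177 0.5731 0.0000] k=[103 96 78 25 4 0 0]
t=4: x=[102.3506 94.9228 74.9864 28.3849 5.7561 0.3821 0.0000] k=[102 91 75 24 5 0 0]
t=5: x=[100.9497 90.4206 71.9949 27.3734 6.5139 0.4776 0.0000] k=[97 85 67 28 6 0 0]
t=6: x=[95.7165 84.2804 65.2698 30.0528 7.7380 0.5731 0.0000] k=[94 81 65 29 11 0 0]
t=7: x=[92.5474 80.5239 63.3630 31.1540 12.0745 1.0505 0.0000] k=[89 78 64 26 16 5 0]
t=8: x=[87.6156 77.5049 62.0049 29.0320 16.4886 5.8624 0.4858] k=[85 75 65 25 19 1 4]
t=9: x=[83.6254 74.7594 62.4643 28.5669 18.5561 3.0630 4.0168] k=[83 72 67 34 15 8 7]
t=10: x=[81.4964 72.2869 64.6409 35.8348 16.6636 9.0208 7.6153] k=[81 76 66 37 14 7 6]
t=11: x=[80.0106 75.3124 64.4512 38.1311 16.0047 7.9692 6.5462] k=[82 74 61 41 16 4 3]
t=12: x=[80.7533 73.3019 60.5368 41.1587 17.7851 5.2821 3.3292] k=[86 72 65 38 20 0 4]
t=13: x=[84.2779 72.3774 63.3630 39.4090 20.5073 2.2903 3.9201] k=[88 71 64 36 22 7 4]
t=14: x=[86.0429 71.6439 62.2745 37.8492 22.6501 8.5372 4.5964] k=[86 74 58 39 24 14 10]
t=15: x=[84.4615 73.3923 57.8994 39.9622 25.2492 15.3038 11.0995] k=[82 73 58 45 29 10 9]
t=16: x=[80.6618 72.2065 58.3490 45.3558 29.6163 12.2517 9.7484] k=[83 73 62 44 30 11 10]
t=17: x=[81.5880 72.6587 61.5355 44.9847 30.4512 13.2981 10.8125] k=[81 76 57 43 27 9 13]
t=18: x=[80.0106 74.4980 57.6196 43.4390 27.6693 11.5813 13.5185] k=[82 71 62 41 33 16 11]
t=19: x=[80.4786 70.9206 61.0861 42.7863 33.1354 17.9502 12.2570] k=[77 68 57 44 35 19 10]
t=20: x=[75.5815 67.5469 56.9901 44.9847 35.3475 20.5989 11.5776] k=[78 70 54 42 30 26 16]

0.4383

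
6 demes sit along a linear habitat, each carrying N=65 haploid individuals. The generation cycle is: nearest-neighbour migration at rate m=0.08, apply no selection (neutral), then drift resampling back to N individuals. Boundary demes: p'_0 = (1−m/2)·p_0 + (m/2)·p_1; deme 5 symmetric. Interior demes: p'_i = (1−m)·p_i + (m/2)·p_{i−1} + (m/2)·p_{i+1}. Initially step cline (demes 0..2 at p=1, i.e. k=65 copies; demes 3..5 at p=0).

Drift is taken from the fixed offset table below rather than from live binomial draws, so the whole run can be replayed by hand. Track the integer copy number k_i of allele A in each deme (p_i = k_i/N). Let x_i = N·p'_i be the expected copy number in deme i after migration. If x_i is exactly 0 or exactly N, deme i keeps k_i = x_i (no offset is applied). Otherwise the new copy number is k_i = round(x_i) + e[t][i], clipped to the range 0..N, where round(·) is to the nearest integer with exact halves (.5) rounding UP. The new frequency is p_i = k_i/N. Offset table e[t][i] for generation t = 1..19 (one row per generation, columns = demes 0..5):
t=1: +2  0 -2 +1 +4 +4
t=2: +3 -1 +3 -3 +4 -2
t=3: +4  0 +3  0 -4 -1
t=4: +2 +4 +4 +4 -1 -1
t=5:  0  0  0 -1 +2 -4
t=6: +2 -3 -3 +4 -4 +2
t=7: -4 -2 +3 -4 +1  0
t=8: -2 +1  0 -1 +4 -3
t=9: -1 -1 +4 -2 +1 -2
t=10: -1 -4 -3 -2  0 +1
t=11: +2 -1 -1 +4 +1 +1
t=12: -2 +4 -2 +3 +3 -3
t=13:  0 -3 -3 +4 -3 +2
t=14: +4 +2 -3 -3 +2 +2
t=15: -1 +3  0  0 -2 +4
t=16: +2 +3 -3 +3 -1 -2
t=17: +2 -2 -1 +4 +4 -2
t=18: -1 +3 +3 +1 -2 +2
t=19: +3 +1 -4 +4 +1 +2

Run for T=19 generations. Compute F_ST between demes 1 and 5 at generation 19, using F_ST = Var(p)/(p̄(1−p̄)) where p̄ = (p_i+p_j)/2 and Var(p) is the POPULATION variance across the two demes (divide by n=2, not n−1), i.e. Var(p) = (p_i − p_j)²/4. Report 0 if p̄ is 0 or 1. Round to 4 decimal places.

t=0: k=[65 65 65 0 0 0]
t=1: x=[65.0000 65.0000 62.4000 2.6000 0.0000 0.0000] k=[65 65 60 4 0 0]
t=2: x=[65.0000 64.8000 57.9600 6.0800 0.1600 0.0000] k=[65 64 61 3 4 0]
t=3: x=[64.9600 63.9200 58.8000 5.3600 3.8000 0.1600] k=[65 64 62 5 0 0]
t=4: x=[64.9600 63.9600 59.8000 7.0800 0.2000 0.0000] k=[65 65 64 11 0 0]
t=5: x=[65.0000 64.9600 61.9200 12.6800 0.4400 0.0000] k=[65 65 62 12 2 0]
t=6: x=[65.0000 64.8800 60.1200 13.6000 2.3200 0.0800] k=[65 62 57 18 0 2]
t=7: x=[64.8800 61.9200 55.6400 18.8400 0.8000 1.9200] k=[61 60 59 15 2 2]
t=8: x=[60.9600 60.0000 57.2800 16.2400 2.5200 2.0000] k=[59 61 57 15 7 0]
t=9: x=[59.0800 60.7600 55.4800 16.3600 7.0400 0.2800] k=[58 60 59 14 8 0]
t=10: x=[58.0800 59.8800 57.2400 15.5600 7.9200 0.3200] k=[57 56 54 14 8 1]
t=11: x=[56.9600 55.9600 52.4800 15.3600 7.9600 1.2800] k=[59 55 51 19 9 2]
t=12: x=[58.8400 55.0000 49.8800 19.8800 9.1200 2.2800] k=[57 59 48 23 12 0]
t=13: x=[57.0800 58.4800 47.4400 23.5600 11.9600 0.4800] k=[57 55 44 28 9 2]
t=14: x=[56.9200 54.6400 43.8000 27.8800 9.4800 2.2800] k=[61 57 41 25 11 4]
t=15: x=[60.8400 56.5200 41.0000 25.0800 11.2800 4.2800] k=[60 60 41 25 9 8]
t=16: x=[60.0000 59.2400 41.1200 25.0000 9.6000 8.0400] k=[62 62 38 28 9 6]
t=17: x=[62.0000 61.0400 38.5600 27.6400 9.6400 6.1200] k=[64 59 38 32 14 4]
t=18: x=[63.8000 58.3600 38.6000 31.5200 14.3200 4.4000] k=[63 61 42 33 12 6]
t=19: x=[62.9200 60.3200 42.4000 32.5200 12.6000 6.2400] k=[65 61 38 37 14 8]

0.6674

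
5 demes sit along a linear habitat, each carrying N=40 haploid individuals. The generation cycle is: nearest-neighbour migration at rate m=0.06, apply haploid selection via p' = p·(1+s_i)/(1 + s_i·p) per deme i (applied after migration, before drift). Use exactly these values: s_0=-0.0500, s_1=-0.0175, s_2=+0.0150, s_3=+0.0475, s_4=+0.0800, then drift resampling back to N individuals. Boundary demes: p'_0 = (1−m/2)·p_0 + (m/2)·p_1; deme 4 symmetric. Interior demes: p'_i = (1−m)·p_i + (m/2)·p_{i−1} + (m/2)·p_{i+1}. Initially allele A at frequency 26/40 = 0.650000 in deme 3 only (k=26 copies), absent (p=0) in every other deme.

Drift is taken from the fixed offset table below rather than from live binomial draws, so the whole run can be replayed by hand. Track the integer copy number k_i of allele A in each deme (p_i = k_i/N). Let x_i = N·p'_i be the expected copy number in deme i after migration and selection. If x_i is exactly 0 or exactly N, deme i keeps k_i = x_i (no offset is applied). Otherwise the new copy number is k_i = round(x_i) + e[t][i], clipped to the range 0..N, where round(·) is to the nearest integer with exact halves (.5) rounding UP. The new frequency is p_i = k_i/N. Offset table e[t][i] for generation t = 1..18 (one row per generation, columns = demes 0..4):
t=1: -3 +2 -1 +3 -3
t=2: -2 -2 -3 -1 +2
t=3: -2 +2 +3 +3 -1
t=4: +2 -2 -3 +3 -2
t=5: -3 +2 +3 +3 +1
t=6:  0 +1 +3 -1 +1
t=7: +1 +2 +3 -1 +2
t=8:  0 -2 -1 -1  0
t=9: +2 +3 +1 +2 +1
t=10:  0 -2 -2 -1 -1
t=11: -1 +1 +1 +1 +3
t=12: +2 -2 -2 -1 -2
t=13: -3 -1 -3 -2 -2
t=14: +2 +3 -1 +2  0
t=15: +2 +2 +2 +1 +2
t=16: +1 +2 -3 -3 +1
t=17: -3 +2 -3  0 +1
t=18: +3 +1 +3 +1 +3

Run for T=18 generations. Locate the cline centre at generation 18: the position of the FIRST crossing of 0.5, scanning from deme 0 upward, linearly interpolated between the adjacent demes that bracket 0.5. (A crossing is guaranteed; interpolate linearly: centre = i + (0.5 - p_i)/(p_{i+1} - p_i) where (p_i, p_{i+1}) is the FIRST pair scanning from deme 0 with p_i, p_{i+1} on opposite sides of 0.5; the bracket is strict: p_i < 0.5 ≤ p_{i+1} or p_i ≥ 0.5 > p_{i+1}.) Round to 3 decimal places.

2.667

t=0: k=[0 0 0 26 0]
t=1: x=[0.0000 0.0000 0.7915 24.8789 0.8411] k=[0 0 0 28 0]
t=2: x=[0.0000 0.0000 0.8523 26.7346 0.9057] k=[0 0 0 26 3]
t=3: x=[0.0000 0.0000 0.7915 24.9679 3.9560] k=[0 0 4 28 3]
t=4: x=[0.0000 0.1179 4.6610 26.9414 4.0199] k=[0 0 2 30 2]
t=5: x=[0.0000 0.0590 2.8188 28.7000 3.0499] k=[0 2 6 32 4]
t=6: x=[0.0570 2.0258 6.7431 30.7150 5.1771] k=[0 3 10 30 6]
t=7: x=[0.0855 3.0696 10.5049 29.0528 7.1614] k=[1 5 14 28 9]
t=8: x=[1.0655 5.0713 14.2864 27.4137 10.1415] k=[1 3 13 26 10]
t=9: x=[1.0083 3.1878 13.2214 25.5609 11.0860] k=[3 6 14 28 12]
t=10: x=[2.9469 6.0587 14.3166 27.5022 13.1502] k=[3 4 12 27 12]
t=11: x=[2.8894 4.1440 12.3367 26.5179 13.1193] k=[2 5 13 28 16]
t=12: x=[1.9907 5.0713 13.3421 27.5907 17.1090] k=[4 3 11 27 15]
t=13: x=[3.7903 3.2174 11.3607 26.5770 16.0944] k=[1 2 8 25 14]
t=14: x=[0.9798 2.1144 8.4286 24.6018 15.0452] k=[3 5 7 27 15]
t=15: x=[2.9182 4.9233 7.6315 26.4587 16.0944] k=[5 7 10 27 18]
t=16: x=[4.8376 6.9283 10.5351 26.6361 19.0360] k=[6 9 8 24 20]
t=17: x=[5.8299 8.7586 8.6102 23.8488 20.8890] k=[3 11 6 24 22]
t=18: x=[3.0905 10.4729 6.7734 23.8488 22.8181] k=[6 11 10 25 26]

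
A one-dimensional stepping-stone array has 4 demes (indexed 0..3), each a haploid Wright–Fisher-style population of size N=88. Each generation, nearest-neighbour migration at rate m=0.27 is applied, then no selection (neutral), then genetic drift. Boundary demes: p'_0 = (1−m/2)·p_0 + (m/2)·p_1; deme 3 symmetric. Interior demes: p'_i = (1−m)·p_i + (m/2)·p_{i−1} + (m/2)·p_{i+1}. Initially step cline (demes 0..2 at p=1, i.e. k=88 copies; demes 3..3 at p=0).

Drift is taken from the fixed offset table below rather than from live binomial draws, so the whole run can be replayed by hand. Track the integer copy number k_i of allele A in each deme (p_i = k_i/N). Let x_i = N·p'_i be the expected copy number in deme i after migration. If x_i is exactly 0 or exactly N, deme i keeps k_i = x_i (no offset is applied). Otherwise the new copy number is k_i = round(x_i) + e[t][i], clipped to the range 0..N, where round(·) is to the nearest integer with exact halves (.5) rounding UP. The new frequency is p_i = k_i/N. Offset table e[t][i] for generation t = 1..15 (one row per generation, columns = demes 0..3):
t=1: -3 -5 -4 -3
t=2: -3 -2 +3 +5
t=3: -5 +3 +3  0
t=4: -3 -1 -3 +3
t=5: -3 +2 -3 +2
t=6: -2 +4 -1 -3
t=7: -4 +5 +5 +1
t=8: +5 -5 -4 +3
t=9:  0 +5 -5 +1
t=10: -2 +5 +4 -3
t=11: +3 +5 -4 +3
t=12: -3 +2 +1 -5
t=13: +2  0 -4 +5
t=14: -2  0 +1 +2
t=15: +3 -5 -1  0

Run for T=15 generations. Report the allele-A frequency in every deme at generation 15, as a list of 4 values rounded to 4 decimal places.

[0.9091, 0.7841, 0.7045, 0.6705]

t=0: k=[88 88 88 0]
t=1: x=[88.0000 88.0000 76.1200 11.8800] k=[88 88 72 9]
t=2: x=[88.0000 85.8400 65.6550 17.5050] k=[88 84 69 23]
t=3: x=[87.4600 82.5150 64.8150 29.2100] k=[82 86 68 29]
t=4: x=[82.5400 83.0300 65.1650 34.2650] k=[80 82 62 37]
t=5: x=[80.2700 79.0300 61.3250 40.3750] k=[77 81 58 42]
t=6: x=[77.5400 77.3550 58.9450 44.1600] k=[76 81 58 41]
t=7: x=[76.6750 77.2200 58.8100 43.2950] k=[73 82 64 44]
t=8: x=[74.2150 78.3550 63.7300 46.7000] k=[79 73 60 50]
t=9: x=[78.1900 72.0550 60.4050 51.3500] k=[78 77 55 52]
t=10: x=[77.8650 74.1650 57.5650 52.4050] k=[76 79 62 49]
t=11: x=[76.4050 76.3000 62.5400 50.7550] k=[79 81 59 54]
t=12: x=[79.2700 77.7600 61.2950 54.6750] k=[76 80 62 50]
t=13: x=[76.5400 77.0300 62.8100 51.6200] k=[79 77 59 57]
t=14: x=[78.7300 74.8400 61.1600 57.2700] k=[77 75 62 59]
t=15: x=[76.7300 73.5150 63.3500 59.4050] k=[80 69 62 59]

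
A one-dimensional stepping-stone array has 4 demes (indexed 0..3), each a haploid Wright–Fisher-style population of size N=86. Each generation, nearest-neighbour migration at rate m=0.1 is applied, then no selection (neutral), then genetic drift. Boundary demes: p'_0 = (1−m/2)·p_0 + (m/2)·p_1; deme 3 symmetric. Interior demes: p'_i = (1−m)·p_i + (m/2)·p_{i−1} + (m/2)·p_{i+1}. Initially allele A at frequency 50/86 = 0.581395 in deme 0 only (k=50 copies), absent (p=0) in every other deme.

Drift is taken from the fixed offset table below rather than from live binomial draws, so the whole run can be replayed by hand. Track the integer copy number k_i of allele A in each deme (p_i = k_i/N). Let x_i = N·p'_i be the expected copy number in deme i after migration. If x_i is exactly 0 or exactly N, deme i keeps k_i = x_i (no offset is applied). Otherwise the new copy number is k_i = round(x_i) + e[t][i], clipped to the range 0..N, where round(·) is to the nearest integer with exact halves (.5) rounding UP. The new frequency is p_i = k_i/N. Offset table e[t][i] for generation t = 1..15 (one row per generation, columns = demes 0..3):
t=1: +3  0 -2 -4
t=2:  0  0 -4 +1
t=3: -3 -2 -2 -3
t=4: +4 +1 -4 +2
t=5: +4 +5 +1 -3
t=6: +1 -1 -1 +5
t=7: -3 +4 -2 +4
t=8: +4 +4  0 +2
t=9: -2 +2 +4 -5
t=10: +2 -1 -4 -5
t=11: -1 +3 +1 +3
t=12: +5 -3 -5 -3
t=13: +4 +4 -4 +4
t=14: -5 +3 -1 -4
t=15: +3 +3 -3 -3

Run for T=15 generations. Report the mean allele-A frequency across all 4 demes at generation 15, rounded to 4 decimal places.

0.2297

t=0: k=[50 0 0 0]
t=1: x=[47.5000 2.5000 0.0000 0.0000] k=[51 3 0 0]
t=2: x=[48.6000 5.2500 0.1500 0.0000] k=[49 5 0 0]
t=3: x=[46.8000 6.9500 0.2500 0.0000] k=[44 5 0 0]
t=4: x=[42.0500 6.7000 0.2500 0.0000] k=[46 8 0 0]
t=5: x=[44.1000 9.5000 0.4000 0.0000] k=[48 15 1 0]
t=6: x=[46.3500 15.9500 1.6500 0.0500] k=[47 15 1 5]
t=7: x=[45.4000 15.9000 1.9000 4.8000] k=[42 20 0 9]
t=8: x=[40.9000 20.1000 1.4500 8.5500] k=[45 24 1 11]
t=9: x=[43.9500 23.9000 2.6500 10.5000] k=[42 26 7 6]
t=10: x=[41.2000 25.8500 7.9000 6.0500] k=[43 25 4 1]
t=11: x=[42.1000 24.8500 4.9000 1.1500] k=[41 28 6 4]
t=12: x=[40.3500 27.5500 7.0000 4.1000] k=[45 25 2 1]
t=13: x=[44.0000 24.8500 3.1000 1.0500] k=[48 29 0 5]
t=14: x=[47.0500 28.5000 1.7000 4.7500] k=[42 32 1 1]
t=15: x=[41.5000 30.9500 2.5500 1.0000] k=[45 34 0 0]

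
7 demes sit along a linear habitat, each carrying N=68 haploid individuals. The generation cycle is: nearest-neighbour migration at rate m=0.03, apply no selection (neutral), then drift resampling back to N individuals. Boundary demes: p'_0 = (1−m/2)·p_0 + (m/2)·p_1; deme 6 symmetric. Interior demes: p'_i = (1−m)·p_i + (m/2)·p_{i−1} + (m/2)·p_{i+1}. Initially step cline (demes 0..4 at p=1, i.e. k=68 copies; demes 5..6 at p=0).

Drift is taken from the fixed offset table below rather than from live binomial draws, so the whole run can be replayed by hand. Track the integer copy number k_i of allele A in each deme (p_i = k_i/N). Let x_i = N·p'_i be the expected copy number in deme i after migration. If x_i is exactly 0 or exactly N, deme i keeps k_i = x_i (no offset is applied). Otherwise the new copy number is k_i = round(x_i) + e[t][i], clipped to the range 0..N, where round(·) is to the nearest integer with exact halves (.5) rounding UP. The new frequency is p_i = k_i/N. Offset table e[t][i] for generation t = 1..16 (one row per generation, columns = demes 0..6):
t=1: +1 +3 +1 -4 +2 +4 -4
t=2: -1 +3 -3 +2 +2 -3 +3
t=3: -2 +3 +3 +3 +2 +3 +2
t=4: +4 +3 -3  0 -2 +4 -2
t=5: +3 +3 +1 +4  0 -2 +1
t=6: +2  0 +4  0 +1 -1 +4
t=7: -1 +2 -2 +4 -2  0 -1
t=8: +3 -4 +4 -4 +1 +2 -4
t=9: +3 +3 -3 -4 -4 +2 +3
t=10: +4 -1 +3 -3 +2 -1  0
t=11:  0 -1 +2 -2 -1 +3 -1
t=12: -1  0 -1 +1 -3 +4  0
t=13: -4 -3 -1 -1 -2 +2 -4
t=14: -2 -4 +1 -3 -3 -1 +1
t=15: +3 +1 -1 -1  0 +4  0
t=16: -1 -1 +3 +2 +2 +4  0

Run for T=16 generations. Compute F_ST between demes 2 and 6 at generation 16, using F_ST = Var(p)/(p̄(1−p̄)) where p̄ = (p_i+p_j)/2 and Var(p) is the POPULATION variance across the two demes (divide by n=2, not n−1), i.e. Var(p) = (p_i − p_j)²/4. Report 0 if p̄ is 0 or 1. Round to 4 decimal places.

t=0: k=[68 68 68 68 68 0 0]
t=1: x=[68.0000 68.0000 68.0000 68.0000 66.9800 1.0200 0.0000] k=[68 68 68 68 68 5 0]
t=2: x=[68.0000 68.0000 68.0000 68.0000 67.0550 5.8700 0.0750] k=[68 68 68 68 68 3 3]
t=3: x=[68.0000 68.0000 68.0000 68.0000 67.0250 3.9750 3.0000] k=[68 68 68 68 68 7 5]
t=4: x=[68.0000 68.0000 68.0000 68.0000 67.0850 7.8850 5.0300] k=[68 68 68 68 65 12 3]
t=5: x=[68.0000 68.0000 68.0000 67.9550 64.2500 12.6600 3.1350] k=[68 68 68 68 64 11 4]
t=6: x=[68.0000 68.0000 68.0000 67.9400 63.2650 11.6900 4.1050] k=[68 68 68 68 64 11 8]
t=7: x=[68.0000 68.0000 68.0000 67.9400 63.2650 11.7500 8.0450] k=[68 68 68 68 61 12 7]
t=8: x=[68.0000 68.0000 68.0000 67.8950 60.3700 12.6600 7.0750] k=[68 68 68 64 61 15 3]
t=9: x=[68.0000 68.0000 67.9400 64.0150 60.3550 15.5100 3.1800] k=[68 68 65 60 56 18 6]
t=10: x=[68.0000 67.9550 64.9700 60.0150 55.4900 18.3900 6.1800] k=[68 67 68 57 57 17 6]
t=11: x=[67.9850 67.0300 67.8200 57.1650 56.4000 17.4350 6.1650] k=[68 66 68 55 55 20 5]
t=12: x=[67.9700 66.0600 67.7750 55.1950 54.4750 20.3000 5.2250] k=[67 66 67 56 51 24 5]
t=13: x=[66.9850 66.0300 66.8200 56.0900 50.6700 24.1200 5.2850] k=[63 63 66 55 49 26 1]
t=14: x=[63.0000 63.0450 65.7900 55.0750 48.7450 25.9700 1.3750] k=[61 59 67 52 46 25 2]
t=15: x=[60.9700 59.1500 66.6550 52.1350 45.7750 24.9700 2.3450] k=[64 60 66 51 46 29 2]
t=16: x=[63.9400 60.1500 65.6850 51.1500 45.8200 28.8500 2.4050] k=[63 59 68 53 48 33 2]

0.9429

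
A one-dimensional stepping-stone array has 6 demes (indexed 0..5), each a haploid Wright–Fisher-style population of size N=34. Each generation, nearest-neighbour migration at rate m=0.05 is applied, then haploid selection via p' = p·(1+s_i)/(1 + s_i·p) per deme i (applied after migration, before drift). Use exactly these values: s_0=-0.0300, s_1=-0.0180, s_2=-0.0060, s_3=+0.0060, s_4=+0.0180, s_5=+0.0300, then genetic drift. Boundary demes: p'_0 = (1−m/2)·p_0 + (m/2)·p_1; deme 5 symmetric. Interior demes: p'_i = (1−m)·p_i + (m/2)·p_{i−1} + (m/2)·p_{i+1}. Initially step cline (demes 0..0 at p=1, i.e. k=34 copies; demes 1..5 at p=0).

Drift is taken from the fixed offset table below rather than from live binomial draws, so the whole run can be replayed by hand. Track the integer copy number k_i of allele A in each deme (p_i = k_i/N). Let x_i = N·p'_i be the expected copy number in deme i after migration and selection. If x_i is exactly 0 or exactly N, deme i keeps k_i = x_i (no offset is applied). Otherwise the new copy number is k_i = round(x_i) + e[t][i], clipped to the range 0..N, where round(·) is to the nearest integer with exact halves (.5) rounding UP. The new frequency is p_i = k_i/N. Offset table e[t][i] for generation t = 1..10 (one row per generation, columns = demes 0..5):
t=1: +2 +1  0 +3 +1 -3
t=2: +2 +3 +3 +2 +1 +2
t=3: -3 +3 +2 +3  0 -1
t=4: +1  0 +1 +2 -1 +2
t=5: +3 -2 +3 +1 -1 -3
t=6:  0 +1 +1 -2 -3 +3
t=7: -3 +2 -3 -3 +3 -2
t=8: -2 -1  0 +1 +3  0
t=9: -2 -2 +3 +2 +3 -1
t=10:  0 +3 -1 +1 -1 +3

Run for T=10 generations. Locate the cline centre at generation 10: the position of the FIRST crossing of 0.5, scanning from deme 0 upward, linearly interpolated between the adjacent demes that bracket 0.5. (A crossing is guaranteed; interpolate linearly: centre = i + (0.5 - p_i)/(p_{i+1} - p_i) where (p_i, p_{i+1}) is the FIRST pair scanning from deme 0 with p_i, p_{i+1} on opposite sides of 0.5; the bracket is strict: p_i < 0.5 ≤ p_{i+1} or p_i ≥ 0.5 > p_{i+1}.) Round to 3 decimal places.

0.375

t=0: k=[34 0 0 0 0 0]
t=1: x=[33.1244 0.8351 0.0000 0.0000 0.0000 0.0000] k=[34 2 0 0 0 0]
t=2: x=[33.1759 2.7044 0.0497 0.0000 0.0000 0.0000] k=[34 6 3 0 0 0]
t=3: x=[33.2788 6.5286 2.9836 0.0754 0.0000 0.0000] k=[30 10 5 3 0 0]
t=4: x=[29.3797 10.2445 5.0491 2.9913 0.0763 0.0000] k=[30 10 6 5 0 0]
t=5: x=[29.3797 10.2693 6.0450 4.9251 0.1272 0.0000] k=[32 8 9 6 0 0]
t=6: x=[31.3259 8.5086 8.8605 5.9543 0.1527 0.0000] k=[31 10 10 4 0 0]
t=7: x=[30.3776 10.3935 9.8079 4.0714 0.1018 0.0000] k=[27 12 7 1 3 0]
t=8: x=[26.4476 12.1080 6.9417 1.2069 2.9223 0.0772] k=[24 11 7 2 6 0]
t=9: x=[23.4547 11.0888 6.9417 2.2375 5.8357 0.1545] k=[21 9 10 4 9 0]
t=10: x=[20.4526 9.2026 9.7830 4.2974 8.7656 0.2317] k=[20 12 9 5 8 3]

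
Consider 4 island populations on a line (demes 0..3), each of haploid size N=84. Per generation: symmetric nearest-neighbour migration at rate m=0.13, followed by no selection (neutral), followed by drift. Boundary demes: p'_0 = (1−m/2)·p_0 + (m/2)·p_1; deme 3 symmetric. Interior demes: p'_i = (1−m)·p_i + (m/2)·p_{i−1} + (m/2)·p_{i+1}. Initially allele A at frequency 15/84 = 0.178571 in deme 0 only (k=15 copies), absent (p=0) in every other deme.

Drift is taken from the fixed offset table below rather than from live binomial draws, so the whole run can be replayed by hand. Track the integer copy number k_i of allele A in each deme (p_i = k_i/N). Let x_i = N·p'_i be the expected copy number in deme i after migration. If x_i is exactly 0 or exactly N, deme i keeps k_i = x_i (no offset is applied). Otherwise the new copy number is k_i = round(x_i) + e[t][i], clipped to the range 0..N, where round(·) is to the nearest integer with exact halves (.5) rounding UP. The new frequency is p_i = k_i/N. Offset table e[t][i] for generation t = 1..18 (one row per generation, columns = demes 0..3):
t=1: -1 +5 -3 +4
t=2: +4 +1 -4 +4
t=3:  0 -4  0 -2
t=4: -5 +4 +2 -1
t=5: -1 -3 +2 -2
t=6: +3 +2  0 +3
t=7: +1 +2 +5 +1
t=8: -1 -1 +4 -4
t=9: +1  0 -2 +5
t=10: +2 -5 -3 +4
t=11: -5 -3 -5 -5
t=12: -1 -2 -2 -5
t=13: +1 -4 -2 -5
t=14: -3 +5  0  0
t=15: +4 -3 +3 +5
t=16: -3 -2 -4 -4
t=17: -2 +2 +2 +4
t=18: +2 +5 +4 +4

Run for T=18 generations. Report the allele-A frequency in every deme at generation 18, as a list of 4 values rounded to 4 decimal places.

[0.0595, 0.0833, 0.0476, 0.0000]

t=0: k=[15 0 0 0]
t=1: x=[14.0250 0.9750 0.0000 0.0000] k=[13 6 0 0]
t=2: x=[12.5450 6.0650 0.3900 0.0000] k=[17 7 0 0]
t=3: x=[16.3500 7.1950 0.4550 0.0000] k=[16 3 0 0]
t=4: x=[15.1550 3.6500 0.1950 0.0000] k=[10 8 2 0]
t=5: x=[9.8700 7.7400 2.2600 0.1300] k=[9 5 4 0]
t=6: x=[8.7400 5.1950 3.8050 0.2600] k=[12 7 4 3]
t=7: x=[11.6750 7.1300 4.1300 3.0650] k=[13 9 9 4]
t=8: x=[12.7400 9.2600 8.6750 4.3250] k=[12 8 13 0]
t=9: x=[11.7400 8.5850 11.8300 0.8450] k=[13 9 10 6]
t=10: x=[12.7400 9.3250 9.6750 6.2600] k=[15 4 7 10]
t=11: x=[14.2850 4.9100 7.0000 9.8050] k=[9 2 2 5]
t=12: x=[8.5450 2.4550 2.1950 4.8050] k=[8 0 0 0]
t=13: x=[7.4800 0.5200 0.0000 0.0000] k=[8 0 0 0]
t=14: x=[7.4800 0.5200 0.0000 0.0000] k=[4 6 0 0]
t=15: x=[4.1300 5.4800 0.3900 0.0000] k=[8 2 3 0]
t=16: x=[7.6100 2.4550 2.7400 0.1950] k=[5 0 0 0]
t=17: x=[4.6750 0.3250 0.0000 0.0000] k=[3 2 0 0]
t=18: x=[2.9350 1.9350 0.1300 0.0000] k=[5 7 4 0]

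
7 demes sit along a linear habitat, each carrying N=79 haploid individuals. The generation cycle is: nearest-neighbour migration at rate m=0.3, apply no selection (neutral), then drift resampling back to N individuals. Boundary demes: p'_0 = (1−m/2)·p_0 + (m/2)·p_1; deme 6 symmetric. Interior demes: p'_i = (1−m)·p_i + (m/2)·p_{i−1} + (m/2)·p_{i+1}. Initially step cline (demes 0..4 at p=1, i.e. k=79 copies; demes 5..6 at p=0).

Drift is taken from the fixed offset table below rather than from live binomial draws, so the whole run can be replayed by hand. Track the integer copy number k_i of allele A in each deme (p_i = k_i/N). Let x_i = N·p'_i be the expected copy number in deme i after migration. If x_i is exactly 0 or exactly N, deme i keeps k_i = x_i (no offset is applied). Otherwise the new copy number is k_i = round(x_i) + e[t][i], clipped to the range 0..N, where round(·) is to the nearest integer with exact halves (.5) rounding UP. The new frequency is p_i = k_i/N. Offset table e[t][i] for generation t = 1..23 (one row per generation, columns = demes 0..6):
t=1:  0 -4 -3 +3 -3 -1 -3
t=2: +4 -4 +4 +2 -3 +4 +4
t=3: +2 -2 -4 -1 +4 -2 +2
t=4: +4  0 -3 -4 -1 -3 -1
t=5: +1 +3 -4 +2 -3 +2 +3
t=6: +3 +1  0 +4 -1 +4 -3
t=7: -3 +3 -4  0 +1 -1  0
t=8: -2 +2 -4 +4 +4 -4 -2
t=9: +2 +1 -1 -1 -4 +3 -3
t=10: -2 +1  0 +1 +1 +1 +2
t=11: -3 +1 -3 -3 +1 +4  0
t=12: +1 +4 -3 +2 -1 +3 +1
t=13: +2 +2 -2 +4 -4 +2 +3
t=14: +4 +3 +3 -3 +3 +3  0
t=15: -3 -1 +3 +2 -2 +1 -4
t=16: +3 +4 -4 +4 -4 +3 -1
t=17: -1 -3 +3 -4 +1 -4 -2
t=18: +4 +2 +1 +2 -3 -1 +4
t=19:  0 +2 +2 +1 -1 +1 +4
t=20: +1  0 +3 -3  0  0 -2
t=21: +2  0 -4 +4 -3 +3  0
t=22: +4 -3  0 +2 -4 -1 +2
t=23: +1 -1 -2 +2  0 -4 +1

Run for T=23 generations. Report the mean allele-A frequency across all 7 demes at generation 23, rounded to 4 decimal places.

0.7414

t=0: k=[79 79 79 79 79 0 0]
t=1: x=[79.0000 79.0000 79.0000 79.0000 67.1500 11.8500 0.0000] k=[79 79 79 79 64 11 0]
t=2: x=[79.0000 79.0000 79.0000 76.7500 58.3000 17.3000 1.6500] k=[79 79 79 79 55 21 6]
t=3: x=[79.0000 79.0000 79.0000 75.4000 53.5000 23.8500 8.2500] k=[79 79 79 74 58 22 10]
t=4: x=[79.0000 79.0000 78.2500 72.3500 55.0000 25.6000 11.8000] k=[79 79 75 68 54 23 11]
t=5: x=[79.0000 78.4000 74.5500 66.9500 51.4500 25.8500 12.8000] k=[79 79 71 69 48 28 16]
t=6: x=[79.0000 77.8000 71.9000 66.1500 48.1500 29.2000 17.8000] k=[79 79 72 70 47 33 15]
t=7: x=[79.0000 77.9500 72.7500 66.8500 48.3500 32.4000 17.7000] k=[79 79 69 67 49 31 18]
t=8: x=[79.0000 77.5000 70.2000 64.6000 49.0000 31.7500 19.9500] k=[79 79 66 69 53 28 18]
t=9: x=[79.0000 77.0500 68.4000 66.1500 51.6500 30.2500 19.5000] k=[79 78 67 65 48 33 17]
t=10: x=[78.8500 76.5000 68.3500 62.7500 48.3000 32.8500 19.4000] k=[77 78 68 64 49 34 21]
t=11: x=[77.1500 76.3500 68.9000 62.3500 49.0000 34.3000 22.9500] k=[74 77 66 59 50 38 23]
t=12: x=[74.4500 74.9000 66.6000 58.7000 49.5500 37.5500 25.2500] k=[75 79 64 61 49 41 26]
t=13: x=[75.6000 76.1500 65.8000 59.6500 49.6000 39.9500 28.2500] k=[78 78 64 64 46 42 31]
t=14: x=[78.0000 75.9000 66.1000 61.3000 48.1000 40.9500 32.6500] k=[79 79 69 58 51 44 33]
t=15: x=[79.0000 77.5000 68.8500 58.6000 51.0000 43.4000 34.6500] k=[79 77 72 61 49 44 31]
t=16: x=[78.7000 76.5500 71.1000 60.8500 50.0500 42.8000 32.9500] k=[79 79 67 65 46 46 32]
t=17: x=[79.0000 77.2000 68.5000 62.4500 48.8500 43.9000 34.1000] k=[79 74 72 58 50 40 32]
t=18: x=[78.2500 74.4500 70.2000 58.9000 49.7000 40.3000 33.2000] k=[79 76 71 61 47 39 37]
t=19: x=[78.5500 75.7000 70.2500 60.4000 47.9000 39.9000 37.3000] k=[79 78 72 61 47 41 41]
t=20: x=[78.8500 77.2500 71.2500 60.5500 48.2000 41.9000 41.0000] k=[79 77 74 58 48 42 39]
t=21: x=[78.7000 76.8500 72.0500 58.9000 48.6000 42.4500 39.4500] k=[79 77 68 63 46 45 39]
t=22: x=[78.7000 75.9500 68.6000 61.2000 48.4000 44.2500 39.9000] k=[79 73 69 63 44 43 42]
t=23: x=[78.1000 73.3000 68.7000 61.0500 46.7000 43.0000 42.1500] k=[79 72 67 63 47 39 43]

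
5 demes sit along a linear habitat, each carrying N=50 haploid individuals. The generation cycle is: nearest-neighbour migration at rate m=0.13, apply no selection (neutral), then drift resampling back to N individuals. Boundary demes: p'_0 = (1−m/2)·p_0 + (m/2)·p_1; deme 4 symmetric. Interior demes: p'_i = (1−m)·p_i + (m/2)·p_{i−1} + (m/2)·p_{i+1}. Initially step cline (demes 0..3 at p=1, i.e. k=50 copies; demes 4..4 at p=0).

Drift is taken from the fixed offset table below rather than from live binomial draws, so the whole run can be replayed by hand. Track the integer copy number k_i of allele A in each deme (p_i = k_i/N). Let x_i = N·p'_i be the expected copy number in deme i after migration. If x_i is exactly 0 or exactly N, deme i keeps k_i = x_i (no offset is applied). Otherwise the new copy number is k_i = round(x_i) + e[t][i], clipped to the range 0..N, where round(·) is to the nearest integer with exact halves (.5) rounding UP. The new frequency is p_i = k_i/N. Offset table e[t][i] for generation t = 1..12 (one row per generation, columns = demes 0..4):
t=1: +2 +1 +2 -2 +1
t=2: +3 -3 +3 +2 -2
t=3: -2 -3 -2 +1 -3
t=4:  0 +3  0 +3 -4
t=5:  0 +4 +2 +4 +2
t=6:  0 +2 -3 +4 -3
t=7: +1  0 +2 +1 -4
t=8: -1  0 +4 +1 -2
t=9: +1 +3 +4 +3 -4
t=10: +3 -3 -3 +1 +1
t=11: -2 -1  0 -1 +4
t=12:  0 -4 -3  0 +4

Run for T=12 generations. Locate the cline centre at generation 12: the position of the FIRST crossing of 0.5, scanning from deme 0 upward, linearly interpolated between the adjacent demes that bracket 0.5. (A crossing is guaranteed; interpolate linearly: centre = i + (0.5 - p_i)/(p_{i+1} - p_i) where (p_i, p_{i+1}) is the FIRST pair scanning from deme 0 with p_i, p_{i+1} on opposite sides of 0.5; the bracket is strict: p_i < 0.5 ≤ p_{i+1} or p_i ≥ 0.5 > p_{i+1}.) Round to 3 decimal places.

3.850

t=0: k=[50 50 50 50 0]
t=1: x=[50.0000 50.0000 50.0000 46.7500 3.2500] k=[50 50 50 45 4]
t=2: x=[50.0000 50.0000 49.6750 42.6600 6.6650] k=[50 50 50 45 5]
t=3: x=[50.0000 50.0000 49.6750 42.7250 7.6000] k=[50 50 48 44 5]
t=4: x=[50.0000 49.8700 47.8700 41.7250 7.5350] k=[50 50 48 45 4]
t=5: x=[50.0000 49.8700 47.9350 42.5300 6.6650] k=[50 50 50 47 9]
t=6: x=[50.0000 50.0000 49.8050 44.7250 11.4700] k=[50 50 47 49 8]
t=7: x=[50.0000 49.8050 47.3250 46.2050 10.6650] k=[50 50 49 47 7]
t=8: x=[50.0000 49.9350 48.9350 44.5300 9.6000] k=[50 50 50 46 8]
t=9: x=[50.0000 50.0000 49.7400 43.7900 10.4700] k=[50 50 50 47 6]
t=10: x=[50.0000 50.0000 49.8050 44.5300 8.6650] k=[50 50 47 46 10]
t=11: x=[50.0000 49.8050 47.1300 43.7250 12.3400] k=[50 49 47 43 16]
t=12: x=[49.9350 48.9350 46.8700 41.5050 17.7550] k=[50 45 44 42 22]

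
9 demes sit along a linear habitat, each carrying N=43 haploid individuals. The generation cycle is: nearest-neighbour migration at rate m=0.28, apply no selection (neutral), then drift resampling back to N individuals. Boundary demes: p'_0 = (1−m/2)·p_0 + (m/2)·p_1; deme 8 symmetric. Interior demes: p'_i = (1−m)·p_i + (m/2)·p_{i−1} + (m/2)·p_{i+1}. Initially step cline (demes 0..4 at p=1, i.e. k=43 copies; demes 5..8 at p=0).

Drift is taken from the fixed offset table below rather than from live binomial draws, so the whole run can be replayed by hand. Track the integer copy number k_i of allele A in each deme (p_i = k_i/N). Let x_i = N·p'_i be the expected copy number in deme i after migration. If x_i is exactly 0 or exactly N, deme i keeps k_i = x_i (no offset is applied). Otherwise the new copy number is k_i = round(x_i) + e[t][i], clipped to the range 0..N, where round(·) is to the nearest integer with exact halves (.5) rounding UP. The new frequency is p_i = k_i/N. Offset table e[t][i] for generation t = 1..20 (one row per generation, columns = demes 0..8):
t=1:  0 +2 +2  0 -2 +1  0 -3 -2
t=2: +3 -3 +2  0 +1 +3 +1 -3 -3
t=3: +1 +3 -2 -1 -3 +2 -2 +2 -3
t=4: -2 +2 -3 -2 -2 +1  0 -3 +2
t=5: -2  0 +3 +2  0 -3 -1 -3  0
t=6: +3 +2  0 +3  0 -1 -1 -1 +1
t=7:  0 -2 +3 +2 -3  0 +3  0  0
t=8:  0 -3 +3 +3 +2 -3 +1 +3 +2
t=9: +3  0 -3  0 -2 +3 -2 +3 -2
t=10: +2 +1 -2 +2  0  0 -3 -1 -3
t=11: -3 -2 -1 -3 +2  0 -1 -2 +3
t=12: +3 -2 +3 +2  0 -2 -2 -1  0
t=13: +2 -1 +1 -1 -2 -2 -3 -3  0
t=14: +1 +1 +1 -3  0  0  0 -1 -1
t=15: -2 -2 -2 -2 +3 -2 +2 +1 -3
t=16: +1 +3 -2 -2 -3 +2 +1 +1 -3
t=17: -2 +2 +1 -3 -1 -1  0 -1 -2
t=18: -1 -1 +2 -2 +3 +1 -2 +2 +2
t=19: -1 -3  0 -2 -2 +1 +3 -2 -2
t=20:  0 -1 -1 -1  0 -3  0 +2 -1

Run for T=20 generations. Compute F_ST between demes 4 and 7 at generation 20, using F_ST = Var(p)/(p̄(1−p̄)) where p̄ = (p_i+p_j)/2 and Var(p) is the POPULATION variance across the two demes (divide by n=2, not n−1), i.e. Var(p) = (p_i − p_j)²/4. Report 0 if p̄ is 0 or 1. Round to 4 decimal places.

0.1256

t=0: k=[43 43 43 43 43 0 0 0 0]
t=1: x=[43.0000 43.0000 43.0000 43.0000 36.9800 6.0200 0.0000 0.0000 0.0000] k=[43 43 43 43 35 7 0 0 0]
t=2: x=[43.0000 43.0000 43.0000 41.8800 32.2000 9.9400 0.9800 0.0000 0.0000] k=[43 43 43 42 33 13 2 0 0]
t=3: x=[43.0000 43.0000 42.8600 40.8800 31.4600 14.2600 3.2600 0.2800 0.0000] k=[43 43 41 40 28 16 1 2 0]
t=4: x=[43.0000 42.7200 41.1400 38.4600 28.0000 15.5800 3.2400 1.5800 0.2800] k=[43 43 38 36 26 17 3 0 2]
t=5: x=[43.0000 42.3000 38.4200 34.8800 26.1400 16.3000 4.5400 0.7000 1.7200] k=[43 42 41 37 26 13 4 0 2]
t=6: x=[42.8600 42.0000 40.5800 36.0200 25.7200 13.5600 4.7000 0.8400 1.7200] k=[43 43 41 39 26 13 4 0 3]
t=7: x=[43.0000 42.7200 41.0000 37.4600 26.0000 13.5600 4.7000 0.9800 2.5800] k=[43 41 43 39 23 14 8 1 3]
t=8: x=[42.7200 41.5600 42.1600 37.3200 23.9800 14.4200 7.8600 2.2600 2.7200] k=[43 39 43 40 26 11 9 5 5]
t=9: x=[42.4400 40.1200 42.0200 38.4600 25.8600 12.8200 8.7200 5.5600 5.0000] k=[43 40 39 38 24 16 7 9 3]
t=10: x=[42.5800 40.2800 39.0000 36.1800 24.8400 15.8600 8.5400 7.8800 3.8400] k=[43 41 37 38 25 16 6 7 1]
t=11: x=[42.7200 40.7200 37.7000 36.0400 25.5600 15.8600 7.5400 6.0200 1.8400] k=[40 39 37 33 28 16 7 4 5]
t=12: x=[39.8600 38.8600 36.7200 32.8600 27.0200 16.4200 7.8400 4.5600 4.8600] k=[43 37 40 35 27 14 6 4 5]
t=13: x=[42.1600 38.2600 38.8800 34.5800 26.3000 14.7000 6.8400 4.4200 4.8600] k=[43 37 40 34 24 13 4 1 5]
t=14: x=[42.1600 38.2600 38.7400 33.4400 23.8600 13.2800 4.8400 1.9800 4.4400] k=[43 39 40 30 24 13 5 1 3]
t=15: x=[42.4400 39.7000 38.4600 30.5600 23.3000 13.4200 5.5600 1.8400 2.7200] k=[40 38 36 29 26 11 8 3 0]
t=16: x=[39.7200 38.0000 35.3000 29.5600 24.3200 12.6800 7.7200 3.2800 0.4200] k=[41 41 33 28 21 15 9 4 0]
t=17: x=[41.0000 39.8800 33.4200 27.7200 21.1400 15.0000 9.1400 4.1400 0.5600] k=[39 42 34 25 20 14 9 3 0]
t=18: x=[39.4200 40.4600 33.8600 25.5600 19.8600 14.1400 8.8600 3.4200 0.4200] k=[38 39 36 24 23 15 7 5 2]
t=19: x=[38.1400 38.4400 34.7400 25.5400 22.0200 15.0000 7.8400 4.8600 2.4200] k=[37 35 35 24 20 16 11 3 0]
t=20: x=[36.7200 35.2800 33.4600 24.9800 20.0000 15.8600 10.5800 3.7000 0.4200] k=[37 34 32 24 20 13 11 6 0]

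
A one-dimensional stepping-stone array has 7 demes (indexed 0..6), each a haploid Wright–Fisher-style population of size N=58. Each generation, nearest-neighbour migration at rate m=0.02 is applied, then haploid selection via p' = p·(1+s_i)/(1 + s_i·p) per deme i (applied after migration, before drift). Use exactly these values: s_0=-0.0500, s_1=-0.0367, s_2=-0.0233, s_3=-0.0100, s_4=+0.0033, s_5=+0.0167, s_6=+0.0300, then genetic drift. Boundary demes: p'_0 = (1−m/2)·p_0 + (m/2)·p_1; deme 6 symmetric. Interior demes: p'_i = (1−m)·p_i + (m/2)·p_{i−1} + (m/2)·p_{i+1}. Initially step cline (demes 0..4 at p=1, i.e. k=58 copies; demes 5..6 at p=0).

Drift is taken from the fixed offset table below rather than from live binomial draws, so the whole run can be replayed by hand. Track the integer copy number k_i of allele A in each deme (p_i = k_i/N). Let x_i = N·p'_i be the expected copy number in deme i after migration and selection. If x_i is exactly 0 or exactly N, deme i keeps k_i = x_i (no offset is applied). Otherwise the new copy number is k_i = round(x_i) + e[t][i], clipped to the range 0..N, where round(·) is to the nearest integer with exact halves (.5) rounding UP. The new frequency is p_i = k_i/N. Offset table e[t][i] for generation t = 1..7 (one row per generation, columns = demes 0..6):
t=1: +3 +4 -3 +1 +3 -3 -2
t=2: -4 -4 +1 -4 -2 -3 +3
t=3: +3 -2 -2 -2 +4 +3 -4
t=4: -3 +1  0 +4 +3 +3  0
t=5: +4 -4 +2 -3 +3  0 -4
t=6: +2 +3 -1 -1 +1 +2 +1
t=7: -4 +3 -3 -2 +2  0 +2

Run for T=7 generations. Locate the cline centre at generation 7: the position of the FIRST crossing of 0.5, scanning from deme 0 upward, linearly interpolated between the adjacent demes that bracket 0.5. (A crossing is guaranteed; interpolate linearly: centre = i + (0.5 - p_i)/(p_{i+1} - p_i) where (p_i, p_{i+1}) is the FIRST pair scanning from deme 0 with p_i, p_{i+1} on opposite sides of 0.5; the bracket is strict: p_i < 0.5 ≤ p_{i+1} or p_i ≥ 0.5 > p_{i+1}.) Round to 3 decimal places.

t=0: k=[58 58 58 58 58 0 0]
t=1: x=[58.0000 58.0000 58.0000 58.0000 57.4219 0.5896 0.0000] k=[58 58 58 58 58 0 0]
t=2: x=[58.0000 58.0000 58.0000 58.0000 57.4219 0.5896 0.0000] k=[58 58 58 58 55 0 0]
t=3: x=[58.0000 58.0000 58.0000 57.9697 54.4909 0.5591 0.0000] k=[58 58 58 56 58 4 0]
t=4: x=[58.0000 58.0000 57.9795 56.0209 57.4418 4.5692 0.0412] k=[58 58 58 58 58 8 0]
t=5: x=[58.0000 58.0000 58.0000 58.0000 57.5016 8.5399 0.0824] k=[58 58 58 58 58 9 0]
t=6: x=[58.0000 58.0000 58.0000 58.0000 57.5116 9.5312 0.0927] k=[58 58 58 58 58 12 1]
t=7: x=[58.0000 58.0000 58.0000 58.0000 57.5415 12.5118 1.1426] k=[58 58 58 58 58 13 3]

4.644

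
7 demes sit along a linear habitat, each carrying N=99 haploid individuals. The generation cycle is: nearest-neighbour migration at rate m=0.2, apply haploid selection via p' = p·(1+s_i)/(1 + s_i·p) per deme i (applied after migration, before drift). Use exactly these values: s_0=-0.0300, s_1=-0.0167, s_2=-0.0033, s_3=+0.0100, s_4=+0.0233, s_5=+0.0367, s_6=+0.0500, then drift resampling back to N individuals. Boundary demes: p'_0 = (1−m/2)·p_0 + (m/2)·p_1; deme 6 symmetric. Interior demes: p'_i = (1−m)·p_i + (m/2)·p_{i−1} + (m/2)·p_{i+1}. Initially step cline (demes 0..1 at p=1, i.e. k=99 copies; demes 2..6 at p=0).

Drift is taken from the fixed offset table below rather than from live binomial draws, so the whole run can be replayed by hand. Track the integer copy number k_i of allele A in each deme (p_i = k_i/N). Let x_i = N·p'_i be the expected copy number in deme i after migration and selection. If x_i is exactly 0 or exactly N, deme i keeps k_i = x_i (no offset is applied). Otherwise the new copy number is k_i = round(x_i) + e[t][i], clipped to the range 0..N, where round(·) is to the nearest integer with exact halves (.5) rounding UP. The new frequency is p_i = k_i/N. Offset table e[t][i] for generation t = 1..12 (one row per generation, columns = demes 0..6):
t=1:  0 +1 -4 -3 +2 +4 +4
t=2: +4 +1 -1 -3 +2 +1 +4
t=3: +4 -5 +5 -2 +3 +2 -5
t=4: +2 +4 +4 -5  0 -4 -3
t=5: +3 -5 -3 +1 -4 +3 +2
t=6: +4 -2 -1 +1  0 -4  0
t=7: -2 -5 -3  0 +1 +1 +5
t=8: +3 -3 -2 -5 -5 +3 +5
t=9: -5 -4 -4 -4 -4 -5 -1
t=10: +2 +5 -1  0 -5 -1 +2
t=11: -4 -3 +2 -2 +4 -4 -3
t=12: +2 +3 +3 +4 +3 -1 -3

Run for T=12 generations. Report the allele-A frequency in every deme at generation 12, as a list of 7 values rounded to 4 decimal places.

[0.7374, 0.5455, 0.2929, 0.0909, 0.0707, 0.0000, 0.0000]

t=0: k=[99 99 0 0 0 0 0]
t=1: x=[99.0000 88.9489 9.8706 0.0000 0.0000 0.0000 0.0000] k=[99 90 6 0 0 0 0]
t=2: x=[98.0724 82.2671 13.7608 0.6060 0.0000 0.0000 0.0000] k=[99 83 13 0 0 0 0]
t=3: x=[97.3513 77.3162 18.6499 1.3128 0.0000 0.0000 0.0000] k=[99 72 24 0 0 0 0]
t=4: x=[96.2188 69.5528 26.3361 2.4234 0.0000 0.0000 0.0000] k=[98 74 30 0 0 0 0]
t=5: x=[95.4986 71.6680 31.3292 3.0291 0.0000 0.0000 0.0000] k=[98 67 28 4 0 0 0]
t=6: x=[94.7786 65.8296 29.4316 6.0563 0.4093 0.0000 0.0000] k=[99 64 28 7 0 0 0]
t=7: x=[95.3957 63.5175 29.4316 8.4768 0.7162 0.0000 0.0000] k=[93 59 26 8 2 0 0]
t=8: x=[89.3377 58.6982 27.4344 9.2834 2.4545 0.2073 0.0000] k=[92 56 25 4 0 3 0]
t=9: x=[88.1082 56.0910 25.9367 5.7537 0.7162 2.4859 0.3150] k=[83 52 22 2 0 0 0]
t=10: x=[79.4261 51.6842 22.9417 3.8365 0.2047 0.0000 0.0000] k=[81 57 22 4 0 0 0]
t=11: x=[78.1023 55.4897 23.6405 5.4510 0.4093 0.0000 0.0000] k=[74 52 26 3 4 0 0]
t=12: x=[71.1950 51.1838 26.2362 5.4510 3.5786 0.4146 0.0000] k=[73 54 29 9 7 0 0]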